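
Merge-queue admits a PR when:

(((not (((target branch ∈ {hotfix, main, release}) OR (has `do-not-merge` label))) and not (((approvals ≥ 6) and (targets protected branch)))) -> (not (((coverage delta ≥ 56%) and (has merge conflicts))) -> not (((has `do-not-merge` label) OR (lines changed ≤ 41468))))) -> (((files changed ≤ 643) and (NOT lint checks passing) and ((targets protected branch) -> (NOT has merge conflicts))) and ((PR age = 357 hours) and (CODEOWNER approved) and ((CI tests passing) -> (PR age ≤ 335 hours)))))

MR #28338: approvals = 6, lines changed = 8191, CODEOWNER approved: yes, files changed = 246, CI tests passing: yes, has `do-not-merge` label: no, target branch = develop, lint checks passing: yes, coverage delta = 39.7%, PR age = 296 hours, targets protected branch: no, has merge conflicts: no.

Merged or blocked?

Merged

Atomic conditions:
  target branch ∈ {hotfix, main, release}: develop is not in the set → false
  has `do-not-merge` label: no → false
  approvals ≥ 6: 6 ≥ 6 is true
  targets protected branch: no → false
  coverage delta ≥ 56%: 39.7 ≥ 56 is false
  has merge conflicts: no → false
  lines changed ≤ 41468: 8191 ≤ 41468 is true
  files changed ≤ 643: 246 ≤ 643 is true
  NOT lint checks passing: yes → false
  NOT has merge conflicts: no → true
  PR age = 357 hours: 296 == 357 is false
  CODEOWNER approved: yes → true
  CI tests passing: yes → true
  PR age ≤ 335 hours: 296 ≤ 335 is true
Combine:
[1.1.1.1] false OR false = false
[1.1.1] NOT false = true
[1.1.2.1] true AND false = false
[1.1.2] NOT false = true
[1.1] true AND true = true
[1.2.1.1] false AND false = false
[1.2.1] NOT false = true
[1.2.2.1] false OR true = true
[1.2.2] NOT true = false
[1.2] true → false = false
[1] true → false = false
[2.1.3] false → true (antecedent false ⇒ implication holds) = true
[2.1] true AND false AND true = false
[2.2.3] true → true = true
[2.2] false AND true AND true = false
[2] false AND false = false
[root] false → false (antecedent false ⇒ implication holds) = true
Overall: true → merged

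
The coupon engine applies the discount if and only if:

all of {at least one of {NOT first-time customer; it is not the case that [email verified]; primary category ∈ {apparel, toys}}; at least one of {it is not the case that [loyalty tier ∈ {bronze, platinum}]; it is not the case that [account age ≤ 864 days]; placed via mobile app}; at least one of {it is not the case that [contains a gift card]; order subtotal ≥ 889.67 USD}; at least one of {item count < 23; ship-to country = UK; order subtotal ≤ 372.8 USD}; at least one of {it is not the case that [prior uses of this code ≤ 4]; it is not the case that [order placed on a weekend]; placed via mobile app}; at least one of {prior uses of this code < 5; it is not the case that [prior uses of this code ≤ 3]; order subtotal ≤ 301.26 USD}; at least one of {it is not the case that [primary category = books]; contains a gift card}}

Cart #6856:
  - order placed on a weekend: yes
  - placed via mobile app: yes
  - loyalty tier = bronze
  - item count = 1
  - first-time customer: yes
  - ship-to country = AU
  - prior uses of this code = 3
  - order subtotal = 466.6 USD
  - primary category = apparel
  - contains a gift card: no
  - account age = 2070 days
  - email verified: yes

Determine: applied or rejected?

Atomic conditions:
  NOT first-time customer: yes → false
  email verified: yes → true
  primary category ∈ {apparel, toys}: apparel is in the set → true
  loyalty tier ∈ {bronze, platinum}: bronze is in the set → true
  account age ≤ 864 days: 2070 ≤ 864 is false
  placed via mobile app: yes → true
  contains a gift card: no → false
  order subtotal ≥ 889.67 USD: 466.6 ≥ 889.67 is false
  item count < 23: 1 < 23 is true
  ship-to country = UK: AU == UK is false
  order subtotal ≤ 372.8 USD: 466.6 ≤ 372.8 is false
  prior uses of this code ≤ 4: 3 ≤ 4 is true
  order placed on a weekend: yes → true
  prior uses of this code < 5: 3 < 5 is true
  prior uses of this code ≤ 3: 3 ≤ 3 is true
  order subtotal ≤ 301.26 USD: 466.6 ≤ 301.26 is false
  primary category = books: apparel == books is false
Combine:
[1.2] NOT true = false
[1] false OR false OR true = true
[2.1] NOT true = false
[2.2] NOT false = true
[2] false OR true OR true = true
[3.1] NOT false = true
[3] true OR false = true
[4] true OR false OR false = true
[5.1] NOT true = false
[5.2] NOT true = false
[5] false OR false OR true = true
[6.2] NOT true = false
[6] true OR false OR false = true
[7.1] NOT false = true
[7] true OR false = true
[root] true AND true AND true AND true AND true AND true AND true = true
Overall: true → applied

Applied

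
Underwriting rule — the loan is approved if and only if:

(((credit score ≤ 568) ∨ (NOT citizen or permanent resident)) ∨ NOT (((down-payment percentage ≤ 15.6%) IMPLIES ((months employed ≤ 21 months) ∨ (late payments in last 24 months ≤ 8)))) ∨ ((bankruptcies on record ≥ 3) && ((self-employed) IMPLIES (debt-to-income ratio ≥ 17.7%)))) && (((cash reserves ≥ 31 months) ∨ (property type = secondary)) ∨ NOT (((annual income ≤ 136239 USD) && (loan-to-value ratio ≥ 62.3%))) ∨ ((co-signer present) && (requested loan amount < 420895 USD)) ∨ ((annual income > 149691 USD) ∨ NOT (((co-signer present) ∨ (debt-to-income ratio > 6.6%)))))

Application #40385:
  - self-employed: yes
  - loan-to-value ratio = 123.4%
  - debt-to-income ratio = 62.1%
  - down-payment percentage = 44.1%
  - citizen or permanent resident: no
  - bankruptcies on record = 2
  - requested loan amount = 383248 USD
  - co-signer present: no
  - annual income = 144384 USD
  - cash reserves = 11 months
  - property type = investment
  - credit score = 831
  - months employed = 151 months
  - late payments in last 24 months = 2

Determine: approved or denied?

Atomic conditions:
  credit score ≤ 568: 831 ≤ 568 is false
  NOT citizen or permanent resident: no → true
  down-payment percentage ≤ 15.6%: 44.1 ≤ 15.6 is false
  months employed ≤ 21 months: 151 ≤ 21 is false
  late payments in last 24 months ≤ 8: 2 ≤ 8 is true
  bankruptcies on record ≥ 3: 2 ≥ 3 is false
  self-employed: yes → true
  debt-to-income ratio ≥ 17.7%: 62.1 ≥ 17.7 is true
  cash reserves ≥ 31 months: 11 ≥ 31 is false
  property type = secondary: investment == secondary is false
  annual income ≤ 136239 USD: 144384 ≤ 136239 is false
  loan-to-value ratio ≥ 62.3%: 123.4 ≥ 62.3 is true
  co-signer present: no → false
  requested loan amount < 420895 USD: 383248 < 420895 is true
  annual income > 149691 USD: 144384 > 149691 is false
  debt-to-income ratio > 6.6%: 62.1 > 6.6 is true
Combine:
[1.1] false OR true = true
[1.2.1.2] false OR true = true
[1.2.1] false → true (antecedent false ⇒ implication holds) = true
[1.2] NOT true = false
[1.3.2] true → true = true
[1.3] false AND true = false
[1] true OR false OR false = true
[2.1] false OR false = false
[2.2.1] false AND true = false
[2.2] NOT false = true
[2.3] false AND true = false
[2.4.2.1] false OR true = true
[2.4.2] NOT true = false
[2.4] false OR false = false
[2] false OR true OR false OR false = true
[root] true AND true = true
Overall: true → approved

Approved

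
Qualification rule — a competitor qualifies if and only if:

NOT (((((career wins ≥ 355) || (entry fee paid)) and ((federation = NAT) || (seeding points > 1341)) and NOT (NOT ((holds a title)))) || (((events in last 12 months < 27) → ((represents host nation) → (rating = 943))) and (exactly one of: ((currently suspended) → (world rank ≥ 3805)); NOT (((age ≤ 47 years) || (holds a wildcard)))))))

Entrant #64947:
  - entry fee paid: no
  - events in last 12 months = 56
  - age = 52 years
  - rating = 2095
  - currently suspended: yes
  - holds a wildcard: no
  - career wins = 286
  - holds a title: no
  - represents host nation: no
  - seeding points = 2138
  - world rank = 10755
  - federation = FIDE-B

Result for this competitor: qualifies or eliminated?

Qualifies

Atomic conditions:
  career wins ≥ 355: 286 ≥ 355 is false
  entry fee paid: no → false
  federation = NAT: FIDE-B == NAT is false
  seeding points > 1341: 2138 > 1341 is true
  holds a title: no → false
  events in last 12 months < 27: 56 < 27 is false
  represents host nation: no → false
  rating = 943: 2095 == 943 is false
  currently suspended: yes → true
  world rank ≥ 3805: 10755 ≥ 3805 is true
  age ≤ 47 years: 52 ≤ 47 is false
  holds a wildcard: no → false
Combine:
[1.1.1] false OR false = false
[1.1.2] false OR true = true
[1.1.3.1] NOT false = true
[1.1.3] NOT true = false
[1.1] false AND true AND false = false
[1.2.1.2] false → false (antecedent false ⇒ implication holds) = true
[1.2.1] false → true (antecedent false ⇒ implication holds) = true
[1.2.2.1] true → true = true
[1.2.2.2.1] false OR false = false
[1.2.2.2] NOT false = true
[1.2.2] exactly-one(true, true) = false
[1.2] true AND false = false
[1] false OR false = false
[root] NOT false = true
Overall: true → qualifies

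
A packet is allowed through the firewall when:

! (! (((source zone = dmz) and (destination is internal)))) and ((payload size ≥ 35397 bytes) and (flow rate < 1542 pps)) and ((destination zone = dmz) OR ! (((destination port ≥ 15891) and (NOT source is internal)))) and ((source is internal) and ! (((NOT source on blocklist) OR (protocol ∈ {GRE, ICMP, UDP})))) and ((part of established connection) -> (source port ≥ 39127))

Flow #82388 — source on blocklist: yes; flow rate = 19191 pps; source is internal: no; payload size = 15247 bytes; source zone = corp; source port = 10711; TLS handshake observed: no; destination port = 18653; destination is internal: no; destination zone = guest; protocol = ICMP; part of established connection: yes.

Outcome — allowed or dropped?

Atomic conditions:
  source zone = dmz: corp == dmz is false
  destination is internal: no → false
  payload size ≥ 35397 bytes: 15247 ≥ 35397 is false
  flow rate < 1542 pps: 19191 < 1542 is false
  destination zone = dmz: guest == dmz is false
  destination port ≥ 15891: 18653 ≥ 15891 is true
  NOT source is internal: no → true
  source is internal: no → false
  NOT source on blocklist: yes → false
  protocol ∈ {GRE, ICMP, UDP}: ICMP is in the set → true
  part of established connection: yes → true
  source port ≥ 39127: 10711 ≥ 39127 is false
Combine:
[1.1.1] false AND false = false
[1.1] NOT false = true
[1] NOT true = false
[2] false AND false = false
[3.2.1] true AND true = true
[3.2] NOT true = false
[3] false OR false = false
[4.2.1] false OR true = true
[4.2] NOT true = false
[4] false AND false = false
[5] true → false = false
[root] false AND false AND false AND false AND false = false
Overall: false → dropped

Dropped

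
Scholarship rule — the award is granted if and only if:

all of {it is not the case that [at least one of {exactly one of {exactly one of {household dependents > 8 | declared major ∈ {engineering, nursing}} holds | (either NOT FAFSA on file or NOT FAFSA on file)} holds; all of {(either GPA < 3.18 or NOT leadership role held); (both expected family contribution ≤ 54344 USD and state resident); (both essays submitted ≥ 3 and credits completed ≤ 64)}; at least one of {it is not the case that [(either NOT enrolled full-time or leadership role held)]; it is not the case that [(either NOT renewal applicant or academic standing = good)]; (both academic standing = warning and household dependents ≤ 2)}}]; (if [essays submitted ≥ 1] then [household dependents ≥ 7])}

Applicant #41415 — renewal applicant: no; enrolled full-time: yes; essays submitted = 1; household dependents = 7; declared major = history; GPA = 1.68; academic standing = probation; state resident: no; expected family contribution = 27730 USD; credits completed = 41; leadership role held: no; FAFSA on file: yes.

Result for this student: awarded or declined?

Atomic conditions:
  household dependents > 8: 7 > 8 is false
  declared major ∈ {engineering, nursing}: history is not in the set → false
  NOT FAFSA on file: yes → false
  GPA < 3.18: 1.68 < 3.18 is true
  NOT leadership role held: no → true
  expected family contribution ≤ 54344 USD: 27730 ≤ 54344 is true
  state resident: no → false
  essays submitted ≥ 3: 1 ≥ 3 is false
  credits completed ≤ 64: 41 ≤ 64 is true
  NOT enrolled full-time: yes → false
  leadership role held: no → false
  NOT renewal applicant: no → true
  academic standing = good: probation == good is false
  academic standing = warning: probation == warning is false
  household dependents ≤ 2: 7 ≤ 2 is false
  essays submitted ≥ 1: 1 ≥ 1 is true
  household dependents ≥ 7: 7 ≥ 7 is true
Combine:
[1.1.1.1] exactly-one(false, false) = false
[1.1.1.2] false OR false = false
[1.1.1] exactly-one(false, false) = false
[1.1.2.1] true OR true = true
[1.1.2.2] true AND false = false
[1.1.2.3] false AND true = false
[1.1.2] true AND false AND false = false
[1.1.3.1.1] false OR false = false
[1.1.3.1] NOT false = true
[1.1.3.2.1] true OR false = true
[1.1.3.2] NOT true = false
[1.1.3.3] false AND false = false
[1.1.3] true OR false OR false = true
[1.1] false OR false OR true = true
[1] NOT true = false
[2] true → true = true
[root] false AND true = false
Overall: false → declined

Declined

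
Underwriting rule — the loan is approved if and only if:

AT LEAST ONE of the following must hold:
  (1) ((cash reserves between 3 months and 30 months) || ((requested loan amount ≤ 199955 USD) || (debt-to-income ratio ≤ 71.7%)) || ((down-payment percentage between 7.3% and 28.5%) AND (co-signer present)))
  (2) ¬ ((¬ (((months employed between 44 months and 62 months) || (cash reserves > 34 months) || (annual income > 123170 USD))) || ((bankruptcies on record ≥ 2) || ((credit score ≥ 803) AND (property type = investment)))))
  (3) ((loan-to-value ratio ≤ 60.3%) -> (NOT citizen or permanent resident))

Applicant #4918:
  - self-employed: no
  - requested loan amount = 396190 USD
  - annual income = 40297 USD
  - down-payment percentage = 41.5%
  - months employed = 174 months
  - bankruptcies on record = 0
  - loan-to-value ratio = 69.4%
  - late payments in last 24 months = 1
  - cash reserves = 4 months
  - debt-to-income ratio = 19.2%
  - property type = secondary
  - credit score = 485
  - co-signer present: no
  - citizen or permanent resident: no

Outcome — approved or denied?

Atomic conditions:
  cash reserves between 3 months and 30 months: 4 in [3, 30] is true
  requested loan amount ≤ 199955 USD: 396190 ≤ 199955 is false
  debt-to-income ratio ≤ 71.7%: 19.2 ≤ 71.7 is true
  down-payment percentage between 7.3% and 28.5%: 41.5 in [7.3, 28.5] is false
  co-signer present: no → false
  months employed between 44 months and 62 months: 174 in [44, 62] is false
  cash reserves > 34 months: 4 > 34 is false
  annual income > 123170 USD: 40297 > 123170 is false
  bankruptcies on record ≥ 2: 0 ≥ 2 is false
  credit score ≥ 803: 485 ≥ 803 is false
  property type = investment: secondary == investment is false
  loan-to-value ratio ≤ 60.3%: 69.4 ≤ 60.3 is false
  NOT citizen or permanent resident: no → true
Combine:
[1.2] false OR true = true
[1.3] false AND false = false
[1] true OR true OR false = true
[2.1.1.1] false OR false OR false = false
[2.1.1] NOT false = true
[2.1.2.2] false AND false = false
[2.1.2] false OR false = false
[2.1] true OR false = true
[2] NOT true = false
[3] false → true (antecedent false ⇒ implication holds) = true
[root] true OR false OR true = true
Overall: true → approved

Approved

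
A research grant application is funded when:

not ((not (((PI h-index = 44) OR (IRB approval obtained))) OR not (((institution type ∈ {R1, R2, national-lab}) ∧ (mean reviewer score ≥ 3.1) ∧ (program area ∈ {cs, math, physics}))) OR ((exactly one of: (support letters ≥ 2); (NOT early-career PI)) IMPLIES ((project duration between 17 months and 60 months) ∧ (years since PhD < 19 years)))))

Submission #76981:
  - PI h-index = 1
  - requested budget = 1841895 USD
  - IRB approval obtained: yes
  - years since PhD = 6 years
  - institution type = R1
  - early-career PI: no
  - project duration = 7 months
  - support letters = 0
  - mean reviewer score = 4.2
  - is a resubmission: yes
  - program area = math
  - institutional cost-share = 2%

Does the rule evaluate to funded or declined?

Funded

Atomic conditions:
  PI h-index = 44: 1 == 44 is false
  IRB approval obtained: yes → true
  institution type ∈ {R1, R2, national-lab}: R1 is in the set → true
  mean reviewer score ≥ 3.1: 4.2 ≥ 3.1 is true
  program area ∈ {cs, math, physics}: math is in the set → true
  support letters ≥ 2: 0 ≥ 2 is false
  NOT early-career PI: no → true
  project duration between 17 months and 60 months: 7 in [17, 60] is false
  years since PhD < 19 years: 6 < 19 is true
Combine:
[1.1.1] false OR true = true
[1.1] NOT true = false
[1.2.1] true AND true AND true = true
[1.2] NOT true = false
[1.3.1] exactly-one(false, true) = true
[1.3.2] false AND true = false
[1.3] true → false = false
[1] false OR false OR false = false
[root] NOT false = true
Overall: true → funded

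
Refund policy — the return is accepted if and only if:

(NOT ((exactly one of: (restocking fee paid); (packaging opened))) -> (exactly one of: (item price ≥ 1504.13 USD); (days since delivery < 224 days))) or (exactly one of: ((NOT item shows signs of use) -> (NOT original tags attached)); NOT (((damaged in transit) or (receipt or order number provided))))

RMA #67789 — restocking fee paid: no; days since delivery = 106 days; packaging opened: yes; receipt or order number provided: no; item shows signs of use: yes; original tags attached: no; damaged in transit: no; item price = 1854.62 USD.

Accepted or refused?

Atomic conditions:
  restocking fee paid: no → false
  packaging opened: yes → true
  item price ≥ 1504.13 USD: 1854.62 ≥ 1504.13 is true
  days since delivery < 224 days: 106 < 224 is true
  NOT item shows signs of use: yes → false
  NOT original tags attached: no → true
  damaged in transit: no → false
  receipt or order number provided: no → false
Combine:
[1.1.1] exactly-one(false, true) = true
[1.1] NOT true = false
[1.2] exactly-one(true, true) = false
[1] false → false (antecedent false ⇒ implication holds) = true
[2.1] false → true (antecedent false ⇒ implication holds) = true
[2.2.1] false OR false = false
[2.2] NOT false = true
[2] exactly-one(true, true) = false
[root] true OR false = true
Overall: true → accepted

Accepted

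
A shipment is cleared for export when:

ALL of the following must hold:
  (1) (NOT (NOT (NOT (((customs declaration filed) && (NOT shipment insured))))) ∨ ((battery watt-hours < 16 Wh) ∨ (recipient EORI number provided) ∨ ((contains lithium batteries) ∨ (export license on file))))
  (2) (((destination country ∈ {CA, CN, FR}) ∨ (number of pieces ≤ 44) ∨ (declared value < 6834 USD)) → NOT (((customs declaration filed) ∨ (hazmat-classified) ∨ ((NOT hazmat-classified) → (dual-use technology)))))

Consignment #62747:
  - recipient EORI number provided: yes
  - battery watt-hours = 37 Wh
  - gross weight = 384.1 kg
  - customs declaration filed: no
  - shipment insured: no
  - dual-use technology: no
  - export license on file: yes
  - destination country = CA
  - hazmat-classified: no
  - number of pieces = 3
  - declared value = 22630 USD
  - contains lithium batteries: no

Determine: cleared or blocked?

Atomic conditions:
  customs declaration filed: no → false
  NOT shipment insured: no → true
  battery watt-hours < 16 Wh: 37 < 16 is false
  recipient EORI number provided: yes → true
  contains lithium batteries: no → false
  export license on file: yes → true
  destination country ∈ {CA, CN, FR}: CA is in the set → true
  number of pieces ≤ 44: 3 ≤ 44 is true
  declared value < 6834 USD: 22630 < 6834 is false
  hazmat-classified: no → false
  NOT hazmat-classified: no → true
  dual-use technology: no → false
Combine:
[1.1.1.1.1] false AND true = false
[1.1.1.1] NOT false = true
[1.1.1] NOT true = false
[1.1] NOT false = true
[1.2.3] false OR true = true
[1.2] false OR true OR true = true
[1] true OR true = true
[2.1] true OR true OR false = true
[2.2.1.3] true → false = false
[2.2.1] false OR false OR false = false
[2.2] NOT false = true
[2] true → true = true
[root] true AND true = true
Overall: true → cleared

Cleared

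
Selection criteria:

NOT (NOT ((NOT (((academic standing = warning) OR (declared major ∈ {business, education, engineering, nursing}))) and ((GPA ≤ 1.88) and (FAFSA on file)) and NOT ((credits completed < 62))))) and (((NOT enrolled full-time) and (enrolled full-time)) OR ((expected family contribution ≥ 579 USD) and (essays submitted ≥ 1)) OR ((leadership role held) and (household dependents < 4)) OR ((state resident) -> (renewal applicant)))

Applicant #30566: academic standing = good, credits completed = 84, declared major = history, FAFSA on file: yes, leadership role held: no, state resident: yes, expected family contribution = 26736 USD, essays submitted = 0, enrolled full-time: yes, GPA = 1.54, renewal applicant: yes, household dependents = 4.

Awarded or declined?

Atomic conditions:
  academic standing = warning: good == warning is false
  declared major ∈ {business, education, engineering, nursing}: history is not in the set → false
  GPA ≤ 1.88: 1.54 ≤ 1.88 is true
  FAFSA on file: yes → true
  credits completed < 62: 84 < 62 is false
  NOT enrolled full-time: yes → false
  enrolled full-time: yes → true
  expected family contribution ≥ 579 USD: 26736 ≥ 579 is true
  essays submitted ≥ 1: 0 ≥ 1 is false
  leadership role held: no → false
  household dependents < 4: 4 < 4 is false
  state resident: yes → true
  renewal applicant: yes → true
Combine:
[1.1.1.1.1] false OR false = false
[1.1.1.1] NOT false = true
[1.1.1.2] true AND true = true
[1.1.1.3] NOT false = true
[1.1.1] true AND true AND true = true
[1.1] NOT true = false
[1] NOT false = true
[2.1] false AND true = false
[2.2] true AND false = false
[2.3] false AND false = false
[2.4] true → true = true
[2] false OR false OR false OR true = true
[root] true AND true = true
Overall: true → awarded

Awarded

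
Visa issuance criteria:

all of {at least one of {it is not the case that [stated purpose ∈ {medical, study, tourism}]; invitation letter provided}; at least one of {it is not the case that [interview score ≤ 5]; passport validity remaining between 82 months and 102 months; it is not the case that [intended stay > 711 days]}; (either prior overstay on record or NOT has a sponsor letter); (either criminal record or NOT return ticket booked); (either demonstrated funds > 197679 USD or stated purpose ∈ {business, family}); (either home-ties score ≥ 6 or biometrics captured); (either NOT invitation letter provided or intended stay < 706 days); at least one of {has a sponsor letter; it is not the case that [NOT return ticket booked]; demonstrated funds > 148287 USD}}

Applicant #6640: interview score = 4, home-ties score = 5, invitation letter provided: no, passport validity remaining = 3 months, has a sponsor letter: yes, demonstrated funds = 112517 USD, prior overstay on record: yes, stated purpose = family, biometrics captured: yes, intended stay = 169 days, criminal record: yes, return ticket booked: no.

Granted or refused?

Atomic conditions:
  stated purpose ∈ {medical, study, tourism}: family is not in the set → false
  invitation letter provided: no → false
  interview score ≤ 5: 4 ≤ 5 is true
  passport validity remaining between 82 months and 102 months: 3 in [82, 102] is false
  intended stay > 711 days: 169 > 711 is false
  prior overstay on record: yes → true
  NOT has a sponsor letter: yes → false
  criminal record: yes → true
  NOT return ticket booked: no → true
  demonstrated funds > 197679 USD: 112517 > 197679 is false
  stated purpose ∈ {business, family}: family is in the set → true
  home-ties score ≥ 6: 5 ≥ 6 is false
  biometrics captured: yes → true
  NOT invitation letter provided: no → true
  intended stay < 706 days: 169 < 706 is true
  has a sponsor letter: yes → true
  demonstrated funds > 148287 USD: 112517 > 148287 is false
Combine:
[1.1] NOT false = true
[1] true OR false = true
[2.1] NOT true = false
[2.3] NOT false = true
[2] false OR false OR true = true
[3] true OR false = true
[4] true OR true = true
[5] false OR true = true
[6] false OR true = true
[7] true OR true = true
[8.2] NOT true = false
[8] true OR false OR false = true
[root] true AND true AND true AND true AND true AND true AND true AND true = true
Overall: true → granted

Granted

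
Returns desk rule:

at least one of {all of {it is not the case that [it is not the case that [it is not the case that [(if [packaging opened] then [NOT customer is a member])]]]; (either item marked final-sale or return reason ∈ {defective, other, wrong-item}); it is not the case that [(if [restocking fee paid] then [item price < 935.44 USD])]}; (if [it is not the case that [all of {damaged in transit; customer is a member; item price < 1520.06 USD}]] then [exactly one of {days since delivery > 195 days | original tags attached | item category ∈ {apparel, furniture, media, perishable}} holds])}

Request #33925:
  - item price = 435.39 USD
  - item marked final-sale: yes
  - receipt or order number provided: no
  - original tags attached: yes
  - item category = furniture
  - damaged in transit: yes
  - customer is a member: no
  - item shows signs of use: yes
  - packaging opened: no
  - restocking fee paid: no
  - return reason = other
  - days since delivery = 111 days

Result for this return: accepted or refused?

Atomic conditions:
  packaging opened: no → false
  NOT customer is a member: no → true
  item marked final-sale: yes → true
  return reason ∈ {defective, other, wrong-item}: other is in the set → true
  restocking fee paid: no → false
  item price < 935.44 USD: 435.39 < 935.44 is true
  damaged in transit: yes → true
  customer is a member: no → false
  item price < 1520.06 USD: 435.39 < 1520.06 is true
  days since delivery > 195 days: 111 > 195 is false
  original tags attached: yes → true
  item category ∈ {apparel, furniture, media, perishable}: furniture is in the set → true
Combine:
[1.1.1.1.1] false → true (antecedent false ⇒ implication holds) = true
[1.1.1.1] NOT true = false
[1.1.1] NOT false = true
[1.1] NOT true = false
[1.2] true OR true = true
[1.3.1] false → true (antecedent false ⇒ implication holds) = true
[1.3] NOT true = false
[1] false AND true AND false = false
[2.1.1] true AND false AND true = false
[2.1] NOT false = true
[2.2] exactly-one(false, true, true) = false
[2] true → false = false
[root] false OR false = false
Overall: false → refused

Refused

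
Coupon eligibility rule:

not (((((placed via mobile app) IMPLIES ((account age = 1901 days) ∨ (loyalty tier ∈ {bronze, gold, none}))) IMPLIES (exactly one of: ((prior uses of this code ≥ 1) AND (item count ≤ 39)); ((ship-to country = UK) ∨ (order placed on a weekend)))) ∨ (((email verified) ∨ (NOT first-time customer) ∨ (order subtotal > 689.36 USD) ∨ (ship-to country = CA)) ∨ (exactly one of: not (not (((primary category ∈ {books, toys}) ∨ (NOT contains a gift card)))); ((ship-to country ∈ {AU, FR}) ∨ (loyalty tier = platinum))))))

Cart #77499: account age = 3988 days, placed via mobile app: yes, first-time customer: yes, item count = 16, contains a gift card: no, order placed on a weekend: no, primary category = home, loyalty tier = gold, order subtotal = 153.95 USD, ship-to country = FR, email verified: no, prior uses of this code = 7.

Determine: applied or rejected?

Atomic conditions:
  placed via mobile app: yes → true
  account age = 1901 days: 3988 == 1901 is false
  loyalty tier ∈ {bronze, gold, none}: gold is in the set → true
  prior uses of this code ≥ 1: 7 ≥ 1 is true
  item count ≤ 39: 16 ≤ 39 is true
  ship-to country = UK: FR == UK is false
  order placed on a weekend: no → false
  email verified: no → false
  NOT first-time customer: yes → false
  order subtotal > 689.36 USD: 153.95 > 689.36 is false
  ship-to country = CA: FR == CA is false
  primary category ∈ {books, toys}: home is not in the set → false
  NOT contains a gift card: no → true
  ship-to country ∈ {AU, FR}: FR is in the set → true
  loyalty tier = platinum: gold == platinum is false
Combine:
[1.1.1.2] false OR true = true
[1.1.1] true → true = true
[1.1.2.1] true AND true = true
[1.1.2.2] false OR false = false
[1.1.2] exactly-one(true, false) = true
[1.1] true → true = true
[1.2.1] false OR false OR false OR false = false
[1.2.2.1.1.1] false OR true = true
[1.2.2.1.1] NOT true = false
[1.2.2.1] NOT false = true
[1.2.2.2] true OR false = true
[1.2.2] exactly-one(true, true) = false
[1.2] false OR false = false
[1] true OR false = true
[root] NOT true = false
Overall: false → rejected

Rejected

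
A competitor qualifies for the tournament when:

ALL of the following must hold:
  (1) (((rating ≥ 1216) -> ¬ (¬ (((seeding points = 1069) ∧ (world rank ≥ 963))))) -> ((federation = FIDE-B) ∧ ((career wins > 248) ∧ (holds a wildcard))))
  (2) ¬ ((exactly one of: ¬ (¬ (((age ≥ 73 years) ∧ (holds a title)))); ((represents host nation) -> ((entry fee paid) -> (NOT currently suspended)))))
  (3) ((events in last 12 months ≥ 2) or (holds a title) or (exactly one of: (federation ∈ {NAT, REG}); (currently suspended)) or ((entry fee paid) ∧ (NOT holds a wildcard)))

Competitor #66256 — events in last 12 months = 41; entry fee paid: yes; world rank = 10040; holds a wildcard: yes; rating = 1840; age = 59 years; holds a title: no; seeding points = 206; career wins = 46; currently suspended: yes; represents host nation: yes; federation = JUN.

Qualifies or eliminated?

Atomic conditions:
  rating ≥ 1216: 1840 ≥ 1216 is true
  seeding points = 1069: 206 == 1069 is false
  world rank ≥ 963: 10040 ≥ 963 is true
  federation = FIDE-B: JUN == FIDE-B is false
  career wins > 248: 46 > 248 is false
  holds a wildcard: yes → true
  age ≥ 73 years: 59 ≥ 73 is false
  holds a title: no → false
  represents host nation: yes → true
  entry fee paid: yes → true
  NOT currently suspended: yes → false
  events in last 12 months ≥ 2: 41 ≥ 2 is true
  federation ∈ {NAT, REG}: JUN is not in the set → false
  currently suspended: yes → true
  NOT holds a wildcard: yes → false
Combine:
[1.1.2.1.1] false AND true = false
[1.1.2.1] NOT false = true
[1.1.2] NOT true = false
[1.1] true → false = false
[1.2.2] false AND true = false
[1.2] false AND false = false
[1] false → false (antecedent false ⇒ implication holds) = true
[2.1.1.1.1] false AND false = false
[2.1.1.1] NOT false = true
[2.1.1] NOT true = false
[2.1.2.2] true → false = false
[2.1.2] true → false = false
[2.1] exactly-one(false, false) = false
[2] NOT false = true
[3.3] exactly-one(false, true) = true
[3.4] true AND false = false
[3] true OR false OR true OR false = true
[root] true AND true AND true = true
Overall: true → qualifies

Qualifies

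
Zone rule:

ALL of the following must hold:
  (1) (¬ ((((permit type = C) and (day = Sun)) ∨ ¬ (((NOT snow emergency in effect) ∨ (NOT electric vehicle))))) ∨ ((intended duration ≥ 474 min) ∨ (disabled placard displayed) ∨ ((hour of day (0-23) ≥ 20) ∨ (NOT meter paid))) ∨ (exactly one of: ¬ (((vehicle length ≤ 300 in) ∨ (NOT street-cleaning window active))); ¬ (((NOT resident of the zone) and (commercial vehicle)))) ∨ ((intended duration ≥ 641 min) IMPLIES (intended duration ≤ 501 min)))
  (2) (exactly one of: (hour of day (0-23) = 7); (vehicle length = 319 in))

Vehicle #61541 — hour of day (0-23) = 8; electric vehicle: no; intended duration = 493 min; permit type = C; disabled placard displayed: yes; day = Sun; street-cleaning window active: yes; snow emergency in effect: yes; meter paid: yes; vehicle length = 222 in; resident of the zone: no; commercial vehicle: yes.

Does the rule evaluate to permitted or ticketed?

Atomic conditions:
  permit type = C: C == C is true
  day = Sun: Sun == Sun is true
  NOT snow emergency in effect: yes → false
  NOT electric vehicle: no → true
  intended duration ≥ 474 min: 493 ≥ 474 is true
  disabled placard displayed: yes → true
  hour of day (0-23) ≥ 20: 8 ≥ 20 is false
  NOT meter paid: yes → false
  vehicle length ≤ 300 in: 222 ≤ 300 is true
  NOT street-cleaning window active: yes → false
  NOT resident of the zone: no → true
  commercial vehicle: yes → true
  intended duration ≥ 641 min: 493 ≥ 641 is false
  intended duration ≤ 501 min: 493 ≤ 501 is true
  hour of day (0-23) = 7: 8 == 7 is false
  vehicle length = 319 in: 222 == 319 is false
Combine:
[1.1.1.1] true AND true = true
[1.1.1.2.1] false OR true = true
[1.1.1.2] NOT true = false
[1.1.1] true OR false = true
[1.1] NOT true = false
[1.2.3] false OR false = false
[1.2] true OR true OR false = true
[1.3.1.1] true OR false = true
[1.3.1] NOT true = false
[1.3.2.1] true AND true = true
[1.3.2] NOT true = false
[1.3] exactly-one(false, false) = false
[1.4] false → true (antecedent false ⇒ implication holds) = true
[1] false OR true OR false OR true = true
[2] exactly-one(false, false) = false
[root] true AND false = false
Overall: false → ticketed

Ticketed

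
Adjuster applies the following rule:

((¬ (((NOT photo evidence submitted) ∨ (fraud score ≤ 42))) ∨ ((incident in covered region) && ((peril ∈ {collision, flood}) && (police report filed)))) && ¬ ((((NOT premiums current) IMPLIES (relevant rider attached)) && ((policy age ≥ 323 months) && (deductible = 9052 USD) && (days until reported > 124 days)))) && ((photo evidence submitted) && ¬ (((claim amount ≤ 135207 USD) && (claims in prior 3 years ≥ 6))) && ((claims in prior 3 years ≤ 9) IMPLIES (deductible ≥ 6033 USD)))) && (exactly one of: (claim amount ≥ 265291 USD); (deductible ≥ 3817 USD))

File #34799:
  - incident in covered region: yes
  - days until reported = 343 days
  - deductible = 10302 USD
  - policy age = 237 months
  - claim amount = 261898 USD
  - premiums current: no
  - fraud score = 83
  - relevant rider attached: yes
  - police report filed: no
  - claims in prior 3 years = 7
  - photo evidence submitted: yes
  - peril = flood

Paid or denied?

Paid

Atomic conditions:
  NOT photo evidence submitted: yes → false
  fraud score ≤ 42: 83 ≤ 42 is false
  incident in covered region: yes → true
  peril ∈ {collision, flood}: flood is in the set → true
  police report filed: no → false
  NOT premiums current: no → true
  relevant rider attached: yes → true
  policy age ≥ 323 months: 237 ≥ 323 is false
  deductible = 9052 USD: 10302 == 9052 is false
  days until reported > 124 days: 343 > 124 is true
  photo evidence submitted: yes → true
  claim amount ≤ 135207 USD: 261898 ≤ 135207 is false
  claims in prior 3 years ≥ 6: 7 ≥ 6 is true
  claims in prior 3 years ≤ 9: 7 ≤ 9 is true
  deductible ≥ 6033 USD: 10302 ≥ 6033 is true
  claim amount ≥ 265291 USD: 261898 ≥ 265291 is false
  deductible ≥ 3817 USD: 10302 ≥ 3817 is true
Combine:
[1.1.1.1] false OR false = false
[1.1.1] NOT false = true
[1.1.2.2] true AND false = false
[1.1.2] true AND false = false
[1.1] true OR false = true
[1.2.1.1] true → true = true
[1.2.1.2] false AND false AND true = false
[1.2.1] true AND false = false
[1.2] NOT false = true
[1.3.2.1] false AND true = false
[1.3.2] NOT false = true
[1.3.3] true → true = true
[1.3] true AND true AND true = true
[1] true AND true AND true = true
[2] exactly-one(false, true) = true
[root] true AND true = true
Overall: true → paid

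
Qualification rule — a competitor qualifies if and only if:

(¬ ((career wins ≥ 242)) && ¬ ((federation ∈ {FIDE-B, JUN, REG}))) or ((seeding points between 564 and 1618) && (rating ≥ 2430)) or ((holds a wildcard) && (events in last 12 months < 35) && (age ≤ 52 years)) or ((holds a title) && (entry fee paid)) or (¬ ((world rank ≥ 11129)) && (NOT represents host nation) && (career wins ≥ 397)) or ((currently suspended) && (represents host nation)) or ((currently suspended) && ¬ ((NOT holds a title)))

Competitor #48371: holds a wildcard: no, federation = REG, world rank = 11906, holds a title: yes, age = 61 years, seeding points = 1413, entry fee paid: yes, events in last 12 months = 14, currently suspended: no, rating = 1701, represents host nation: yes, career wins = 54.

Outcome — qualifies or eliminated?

Atomic conditions:
  career wins ≥ 242: 54 ≥ 242 is false
  federation ∈ {FIDE-B, JUN, REG}: REG is in the set → true
  seeding points between 564 and 1618: 1413 in [564, 1618] is true
  rating ≥ 2430: 1701 ≥ 2430 is false
  holds a wildcard: no → false
  events in last 12 months < 35: 14 < 35 is true
  age ≤ 52 years: 61 ≤ 52 is false
  holds a title: yes → true
  entry fee paid: yes → true
  world rank ≥ 11129: 11906 ≥ 11129 is true
  NOT represents host nation: yes → false
  career wins ≥ 397: 54 ≥ 397 is false
  currently suspended: no → false
  represents host nation: yes → true
  NOT holds a title: yes → false
Combine:
[1.1] NOT false = true
[1.2] NOT true = false
[1] true AND false = false
[2] true AND false = false
[3] false AND true AND false = false
[4] true AND true = true
[5.1] NOT true = false
[5] false AND false AND false = false
[6] false AND true = false
[7.2] NOT false = true
[7] false AND true = false
[root] false OR false OR false OR true OR false OR false OR false = true
Overall: true → qualifies

Qualifies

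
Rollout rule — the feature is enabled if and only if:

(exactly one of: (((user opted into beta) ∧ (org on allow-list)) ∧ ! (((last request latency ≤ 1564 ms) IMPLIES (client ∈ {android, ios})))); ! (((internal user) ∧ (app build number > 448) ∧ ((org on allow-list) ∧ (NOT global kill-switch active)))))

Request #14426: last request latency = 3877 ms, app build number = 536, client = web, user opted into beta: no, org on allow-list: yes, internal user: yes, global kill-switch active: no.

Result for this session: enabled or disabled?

Atomic conditions:
  user opted into beta: no → false
  org on allow-list: yes → true
  last request latency ≤ 1564 ms: 3877 ≤ 1564 is false
  client ∈ {android, ios}: web is not in the set → false
  internal user: yes → true
  app build number > 448: 536 > 448 is true
  NOT global kill-switch active: no → true
Combine:
[1.1] false AND true = false
[1.2.1] false → false (antecedent false ⇒ implication holds) = true
[1.2] NOT true = false
[1] false AND false = false
[2.1.3] true AND true = true
[2.1] true AND true AND true = true
[2] NOT true = false
[root] exactly-one(false, false) = false
Overall: false → disabled

Disabled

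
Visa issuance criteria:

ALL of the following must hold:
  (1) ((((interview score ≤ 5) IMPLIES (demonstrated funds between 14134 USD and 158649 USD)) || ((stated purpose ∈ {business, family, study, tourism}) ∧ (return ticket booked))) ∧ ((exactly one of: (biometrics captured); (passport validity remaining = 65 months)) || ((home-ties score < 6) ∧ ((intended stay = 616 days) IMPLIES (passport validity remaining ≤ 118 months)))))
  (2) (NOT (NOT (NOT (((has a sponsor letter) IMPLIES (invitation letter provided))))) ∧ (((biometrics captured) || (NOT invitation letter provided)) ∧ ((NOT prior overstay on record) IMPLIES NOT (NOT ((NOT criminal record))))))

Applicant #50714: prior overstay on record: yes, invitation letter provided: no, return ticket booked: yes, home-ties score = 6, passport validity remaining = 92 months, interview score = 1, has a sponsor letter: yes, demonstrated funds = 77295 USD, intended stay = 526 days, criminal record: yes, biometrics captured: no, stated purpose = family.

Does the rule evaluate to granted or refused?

Refused

Atomic conditions:
  interview score ≤ 5: 1 ≤ 5 is true
  demonstrated funds between 14134 USD and 158649 USD: 77295 in [14134, 158649] is true
  stated purpose ∈ {business, family, study, tourism}: family is in the set → true
  return ticket booked: yes → true
  biometrics captured: no → false
  passport validity remaining = 65 months: 92 == 65 is false
  home-ties score < 6: 6 < 6 is false
  intended stay = 616 days: 526 == 616 is false
  passport validity remaining ≤ 118 months: 92 ≤ 118 is true
  has a sponsor letter: yes → true
  invitation letter provided: no → false
  NOT invitation letter provided: no → true
  NOT prior overstay on record: yes → false
  NOT criminal record: yes → false
Combine:
[1.1.1] true → true = true
[1.1.2] true AND true = true
[1.1] true OR true = true
[1.2.1] exactly-one(false, false) = false
[1.2.2.2] false → true (antecedent false ⇒ implication holds) = true
[1.2.2] false AND true = false
[1.2] false OR false = false
[1] true AND false = false
[2.1.1.1.1] true → false = false
[2.1.1.1] NOT false = true
[2.1.1] NOT true = false
[2.1] NOT false = true
[2.2.1] false OR true = true
[2.2.2.2.1] NOT false = true
[2.2.2.2] NOT true = false
[2.2.2] false → false (antecedent false ⇒ implication holds) = true
[2.2] true AND true = true
[2] true AND true = true
[root] false AND true = false
Overall: false → refused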